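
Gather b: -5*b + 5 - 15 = -5*b - 10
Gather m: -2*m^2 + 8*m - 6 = -2*m^2 + 8*m - 6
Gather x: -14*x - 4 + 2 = -14*x - 2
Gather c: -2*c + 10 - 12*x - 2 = -2*c - 12*x + 8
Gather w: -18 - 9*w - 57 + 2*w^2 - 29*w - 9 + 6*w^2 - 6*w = 8*w^2 - 44*w - 84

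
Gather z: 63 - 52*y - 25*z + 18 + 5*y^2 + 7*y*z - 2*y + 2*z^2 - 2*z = 5*y^2 - 54*y + 2*z^2 + z*(7*y - 27) + 81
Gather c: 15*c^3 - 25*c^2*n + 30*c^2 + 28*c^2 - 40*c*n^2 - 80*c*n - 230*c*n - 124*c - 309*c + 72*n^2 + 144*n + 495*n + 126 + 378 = 15*c^3 + c^2*(58 - 25*n) + c*(-40*n^2 - 310*n - 433) + 72*n^2 + 639*n + 504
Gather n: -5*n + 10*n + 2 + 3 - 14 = 5*n - 9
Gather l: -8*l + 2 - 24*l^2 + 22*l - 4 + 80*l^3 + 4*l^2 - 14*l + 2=80*l^3 - 20*l^2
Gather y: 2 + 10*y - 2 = 10*y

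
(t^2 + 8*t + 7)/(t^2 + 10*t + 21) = (t + 1)/(t + 3)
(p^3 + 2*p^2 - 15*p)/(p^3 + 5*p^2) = (p - 3)/p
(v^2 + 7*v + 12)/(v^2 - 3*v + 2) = (v^2 + 7*v + 12)/(v^2 - 3*v + 2)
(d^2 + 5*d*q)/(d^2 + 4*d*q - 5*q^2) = d/(d - q)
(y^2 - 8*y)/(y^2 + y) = (y - 8)/(y + 1)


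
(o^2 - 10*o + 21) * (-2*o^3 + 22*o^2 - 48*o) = -2*o^5 + 42*o^4 - 310*o^3 + 942*o^2 - 1008*o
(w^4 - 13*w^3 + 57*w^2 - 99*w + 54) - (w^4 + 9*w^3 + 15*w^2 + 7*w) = -22*w^3 + 42*w^2 - 106*w + 54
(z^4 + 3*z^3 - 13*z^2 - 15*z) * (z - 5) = z^5 - 2*z^4 - 28*z^3 + 50*z^2 + 75*z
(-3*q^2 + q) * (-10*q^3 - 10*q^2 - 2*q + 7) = 30*q^5 + 20*q^4 - 4*q^3 - 23*q^2 + 7*q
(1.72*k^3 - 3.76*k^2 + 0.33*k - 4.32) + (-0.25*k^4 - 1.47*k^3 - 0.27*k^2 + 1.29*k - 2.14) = -0.25*k^4 + 0.25*k^3 - 4.03*k^2 + 1.62*k - 6.46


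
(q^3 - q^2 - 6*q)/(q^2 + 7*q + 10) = q*(q - 3)/(q + 5)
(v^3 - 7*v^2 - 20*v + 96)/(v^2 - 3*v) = v - 4 - 32/v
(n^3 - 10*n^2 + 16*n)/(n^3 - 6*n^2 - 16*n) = (n - 2)/(n + 2)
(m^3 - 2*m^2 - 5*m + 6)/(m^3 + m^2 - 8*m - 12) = (m - 1)/(m + 2)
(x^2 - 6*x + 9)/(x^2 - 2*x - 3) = (x - 3)/(x + 1)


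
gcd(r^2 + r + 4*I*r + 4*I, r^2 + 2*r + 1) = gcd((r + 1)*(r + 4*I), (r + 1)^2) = r + 1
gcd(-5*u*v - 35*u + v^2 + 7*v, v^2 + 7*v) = v + 7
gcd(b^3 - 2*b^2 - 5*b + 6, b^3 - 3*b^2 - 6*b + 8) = b^2 + b - 2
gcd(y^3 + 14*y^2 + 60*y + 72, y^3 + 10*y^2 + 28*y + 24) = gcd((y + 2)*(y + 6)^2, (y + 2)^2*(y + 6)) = y^2 + 8*y + 12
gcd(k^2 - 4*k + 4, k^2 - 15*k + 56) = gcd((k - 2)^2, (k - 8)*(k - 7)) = 1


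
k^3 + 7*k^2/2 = k^2*(k + 7/2)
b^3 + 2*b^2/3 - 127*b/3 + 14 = (b - 6)*(b - 1/3)*(b + 7)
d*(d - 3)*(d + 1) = d^3 - 2*d^2 - 3*d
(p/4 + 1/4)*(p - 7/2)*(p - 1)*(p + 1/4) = p^4/4 - 13*p^3/16 - 15*p^2/32 + 13*p/16 + 7/32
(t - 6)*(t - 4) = t^2 - 10*t + 24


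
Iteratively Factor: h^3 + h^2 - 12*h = (h + 4)*(h^2 - 3*h) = h*(h + 4)*(h - 3)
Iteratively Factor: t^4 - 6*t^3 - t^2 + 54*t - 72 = (t - 3)*(t^3 - 3*t^2 - 10*t + 24) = (t - 3)*(t + 3)*(t^2 - 6*t + 8) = (t - 4)*(t - 3)*(t + 3)*(t - 2)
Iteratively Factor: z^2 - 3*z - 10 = (z + 2)*(z - 5)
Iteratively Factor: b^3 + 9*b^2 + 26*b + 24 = (b + 4)*(b^2 + 5*b + 6) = (b + 2)*(b + 4)*(b + 3)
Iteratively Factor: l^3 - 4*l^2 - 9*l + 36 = (l - 3)*(l^2 - l - 12) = (l - 4)*(l - 3)*(l + 3)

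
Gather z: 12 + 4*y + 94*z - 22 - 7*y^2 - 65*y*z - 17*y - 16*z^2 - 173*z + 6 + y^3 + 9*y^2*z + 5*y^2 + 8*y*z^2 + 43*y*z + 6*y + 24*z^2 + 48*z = y^3 - 2*y^2 - 7*y + z^2*(8*y + 8) + z*(9*y^2 - 22*y - 31) - 4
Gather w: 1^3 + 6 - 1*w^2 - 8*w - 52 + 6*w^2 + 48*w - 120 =5*w^2 + 40*w - 165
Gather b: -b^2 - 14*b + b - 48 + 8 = -b^2 - 13*b - 40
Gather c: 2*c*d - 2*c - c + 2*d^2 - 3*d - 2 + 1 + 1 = c*(2*d - 3) + 2*d^2 - 3*d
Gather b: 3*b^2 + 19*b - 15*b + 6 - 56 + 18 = 3*b^2 + 4*b - 32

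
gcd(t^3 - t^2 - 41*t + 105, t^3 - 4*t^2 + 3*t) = t - 3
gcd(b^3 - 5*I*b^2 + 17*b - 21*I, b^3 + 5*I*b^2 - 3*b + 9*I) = b^2 + 2*I*b + 3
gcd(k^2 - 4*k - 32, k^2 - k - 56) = k - 8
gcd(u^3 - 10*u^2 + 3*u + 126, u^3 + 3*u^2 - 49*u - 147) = u^2 - 4*u - 21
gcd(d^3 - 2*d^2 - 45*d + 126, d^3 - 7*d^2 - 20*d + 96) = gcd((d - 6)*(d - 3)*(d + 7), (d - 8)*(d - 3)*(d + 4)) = d - 3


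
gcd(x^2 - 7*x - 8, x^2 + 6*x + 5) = x + 1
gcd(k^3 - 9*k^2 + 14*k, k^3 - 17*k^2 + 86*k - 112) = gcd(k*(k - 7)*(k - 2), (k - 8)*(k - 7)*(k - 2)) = k^2 - 9*k + 14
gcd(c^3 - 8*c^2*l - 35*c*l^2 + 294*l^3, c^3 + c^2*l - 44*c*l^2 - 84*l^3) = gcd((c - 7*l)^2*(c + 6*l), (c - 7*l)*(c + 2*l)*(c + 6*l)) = c^2 - c*l - 42*l^2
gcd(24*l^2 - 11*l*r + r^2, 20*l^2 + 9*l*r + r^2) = 1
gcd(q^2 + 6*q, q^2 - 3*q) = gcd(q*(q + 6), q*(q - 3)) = q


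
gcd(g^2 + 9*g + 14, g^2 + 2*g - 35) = g + 7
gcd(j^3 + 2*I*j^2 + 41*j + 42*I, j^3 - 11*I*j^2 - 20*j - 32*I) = j + I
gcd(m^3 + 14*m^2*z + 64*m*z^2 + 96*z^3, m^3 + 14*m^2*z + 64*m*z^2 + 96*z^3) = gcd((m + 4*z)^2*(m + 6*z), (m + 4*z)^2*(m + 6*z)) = m^3 + 14*m^2*z + 64*m*z^2 + 96*z^3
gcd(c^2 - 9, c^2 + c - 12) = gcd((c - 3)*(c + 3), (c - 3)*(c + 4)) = c - 3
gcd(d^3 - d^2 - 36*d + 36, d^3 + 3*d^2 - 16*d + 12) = d^2 + 5*d - 6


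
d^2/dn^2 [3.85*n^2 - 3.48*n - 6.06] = 7.70000000000000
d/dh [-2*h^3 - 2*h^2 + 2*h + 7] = -6*h^2 - 4*h + 2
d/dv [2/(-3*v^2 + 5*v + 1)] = 2*(6*v - 5)/(-3*v^2 + 5*v + 1)^2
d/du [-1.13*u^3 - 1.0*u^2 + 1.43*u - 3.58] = -3.39*u^2 - 2.0*u + 1.43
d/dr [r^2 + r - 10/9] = 2*r + 1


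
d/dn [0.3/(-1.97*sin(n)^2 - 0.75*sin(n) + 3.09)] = (1.182*sin(n) + 0.225)*cos(n)/(1.97*sin(n)^2 + 0.75*sin(n) - 3.09)^2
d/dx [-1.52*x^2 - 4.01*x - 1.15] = -3.04*x - 4.01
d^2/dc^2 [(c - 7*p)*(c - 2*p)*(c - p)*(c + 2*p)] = 12*c^2 - 48*c*p + 6*p^2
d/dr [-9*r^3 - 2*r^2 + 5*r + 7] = -27*r^2 - 4*r + 5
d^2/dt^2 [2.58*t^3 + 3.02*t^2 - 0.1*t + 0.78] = 15.48*t + 6.04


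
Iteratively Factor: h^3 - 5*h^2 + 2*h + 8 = (h + 1)*(h^2 - 6*h + 8) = (h - 4)*(h + 1)*(h - 2)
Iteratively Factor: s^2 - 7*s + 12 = (s - 4)*(s - 3)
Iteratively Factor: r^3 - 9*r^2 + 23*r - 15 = (r - 3)*(r^2 - 6*r + 5) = (r - 5)*(r - 3)*(r - 1)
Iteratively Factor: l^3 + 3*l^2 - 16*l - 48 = (l + 3)*(l^2 - 16) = (l + 3)*(l + 4)*(l - 4)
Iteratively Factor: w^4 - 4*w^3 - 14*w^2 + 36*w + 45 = (w - 3)*(w^3 - w^2 - 17*w - 15) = (w - 3)*(w + 1)*(w^2 - 2*w - 15) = (w - 5)*(w - 3)*(w + 1)*(w + 3)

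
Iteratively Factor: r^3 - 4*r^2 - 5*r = (r)*(r^2 - 4*r - 5) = r*(r + 1)*(r - 5)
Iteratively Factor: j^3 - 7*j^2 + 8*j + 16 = (j - 4)*(j^2 - 3*j - 4) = (j - 4)^2*(j + 1)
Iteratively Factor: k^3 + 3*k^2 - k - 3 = (k + 1)*(k^2 + 2*k - 3) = (k - 1)*(k + 1)*(k + 3)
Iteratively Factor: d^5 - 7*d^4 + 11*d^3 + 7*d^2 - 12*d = (d - 3)*(d^4 - 4*d^3 - d^2 + 4*d) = (d - 3)*(d - 1)*(d^3 - 3*d^2 - 4*d) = (d - 3)*(d - 1)*(d + 1)*(d^2 - 4*d) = (d - 4)*(d - 3)*(d - 1)*(d + 1)*(d)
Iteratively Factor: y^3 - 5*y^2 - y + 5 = (y - 5)*(y^2 - 1) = (y - 5)*(y - 1)*(y + 1)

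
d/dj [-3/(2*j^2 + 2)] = 3*j/(j^2 + 1)^2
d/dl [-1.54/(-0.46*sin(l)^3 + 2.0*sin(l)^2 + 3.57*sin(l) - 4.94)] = (-2.1252*sin(l)^2 + 6.16*sin(l) + 5.4978)*cos(l)/(0.46*sin(l)^3 - 2.0*sin(l)^2 - 3.57*sin(l) + 4.94)^2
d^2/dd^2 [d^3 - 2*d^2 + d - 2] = 6*d - 4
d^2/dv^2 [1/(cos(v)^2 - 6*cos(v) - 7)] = (8*sin(v)^4 - 132*sin(v)^2 - 39*cos(v) - 9*cos(3*v) - 48)/(2*(sin(v)^2 + 6*cos(v) + 6)^3)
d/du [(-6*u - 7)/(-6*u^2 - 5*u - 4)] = (36*u^2 + 30*u - (6*u + 7)*(12*u + 5) + 24)/(6*u^2 + 5*u + 4)^2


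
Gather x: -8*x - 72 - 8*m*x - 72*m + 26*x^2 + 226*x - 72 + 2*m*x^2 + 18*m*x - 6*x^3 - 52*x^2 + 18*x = -72*m - 6*x^3 + x^2*(2*m - 26) + x*(10*m + 236) - 144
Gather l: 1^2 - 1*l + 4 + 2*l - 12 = l - 7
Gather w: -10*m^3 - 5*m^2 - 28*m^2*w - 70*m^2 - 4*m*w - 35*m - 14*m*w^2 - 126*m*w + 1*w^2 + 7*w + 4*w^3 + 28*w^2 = -10*m^3 - 75*m^2 - 35*m + 4*w^3 + w^2*(29 - 14*m) + w*(-28*m^2 - 130*m + 7)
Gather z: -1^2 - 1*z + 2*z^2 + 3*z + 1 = 2*z^2 + 2*z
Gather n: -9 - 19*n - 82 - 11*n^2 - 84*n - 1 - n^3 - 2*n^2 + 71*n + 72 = -n^3 - 13*n^2 - 32*n - 20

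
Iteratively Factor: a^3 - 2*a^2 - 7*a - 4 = (a + 1)*(a^2 - 3*a - 4) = (a + 1)^2*(a - 4)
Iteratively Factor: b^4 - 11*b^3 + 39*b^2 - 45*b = (b - 3)*(b^3 - 8*b^2 + 15*b) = (b - 3)^2*(b^2 - 5*b) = b*(b - 3)^2*(b - 5)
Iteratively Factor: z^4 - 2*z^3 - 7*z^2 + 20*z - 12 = (z + 3)*(z^3 - 5*z^2 + 8*z - 4) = (z - 2)*(z + 3)*(z^2 - 3*z + 2) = (z - 2)*(z - 1)*(z + 3)*(z - 2)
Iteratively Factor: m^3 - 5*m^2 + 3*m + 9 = (m + 1)*(m^2 - 6*m + 9) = (m - 3)*(m + 1)*(m - 3)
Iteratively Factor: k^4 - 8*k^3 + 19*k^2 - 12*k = (k - 4)*(k^3 - 4*k^2 + 3*k) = (k - 4)*(k - 3)*(k^2 - k) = (k - 4)*(k - 3)*(k - 1)*(k)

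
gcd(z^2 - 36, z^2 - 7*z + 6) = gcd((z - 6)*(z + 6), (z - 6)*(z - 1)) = z - 6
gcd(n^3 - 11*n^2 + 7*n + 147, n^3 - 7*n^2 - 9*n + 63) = n^2 - 4*n - 21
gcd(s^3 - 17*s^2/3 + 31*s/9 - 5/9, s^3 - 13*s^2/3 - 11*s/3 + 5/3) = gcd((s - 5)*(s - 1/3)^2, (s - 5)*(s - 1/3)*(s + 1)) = s^2 - 16*s/3 + 5/3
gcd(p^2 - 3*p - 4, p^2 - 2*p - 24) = 1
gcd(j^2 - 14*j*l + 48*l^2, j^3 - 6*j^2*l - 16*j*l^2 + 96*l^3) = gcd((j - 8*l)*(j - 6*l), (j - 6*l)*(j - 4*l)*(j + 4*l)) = j - 6*l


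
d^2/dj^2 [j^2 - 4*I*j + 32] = 2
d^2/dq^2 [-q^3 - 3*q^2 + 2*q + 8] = -6*q - 6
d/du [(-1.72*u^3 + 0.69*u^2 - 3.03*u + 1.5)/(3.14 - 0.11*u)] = (0.3784*u^3 - 16.2783*u^2 + 4.3332*u - 9.3492)/(0.0121*u^2 - 0.6908*u + 9.8596)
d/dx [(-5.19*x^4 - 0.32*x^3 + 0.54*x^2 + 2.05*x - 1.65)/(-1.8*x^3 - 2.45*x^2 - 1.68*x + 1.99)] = (9.342*x^6 + 25.431*x^5 + 27.9136*x^4 - 32.8572*x^3 - 6.7051*x^2 - 5.9358*x + 1.3075)/(3.24*x^6 + 8.82*x^5 + 12.0505*x^4 + 1.068*x^3 - 6.9286*x^2 - 6.6864*x + 3.9601)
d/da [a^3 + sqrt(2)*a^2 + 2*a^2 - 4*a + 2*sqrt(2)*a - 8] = 3*a^2 + 2*sqrt(2)*a + 4*a - 4 + 2*sqrt(2)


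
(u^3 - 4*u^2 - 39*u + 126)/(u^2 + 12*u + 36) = (u^2 - 10*u + 21)/(u + 6)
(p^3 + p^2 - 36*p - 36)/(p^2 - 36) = p + 1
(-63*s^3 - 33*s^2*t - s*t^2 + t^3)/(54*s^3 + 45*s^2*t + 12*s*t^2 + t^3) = (-7*s + t)/(6*s + t)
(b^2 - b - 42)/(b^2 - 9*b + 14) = (b + 6)/(b - 2)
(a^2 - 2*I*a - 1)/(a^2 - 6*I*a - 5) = (a - I)/(a - 5*I)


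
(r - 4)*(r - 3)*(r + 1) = r^3 - 6*r^2 + 5*r + 12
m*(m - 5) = m^2 - 5*m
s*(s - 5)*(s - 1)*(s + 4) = s^4 - 2*s^3 - 19*s^2 + 20*s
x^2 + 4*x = x*(x + 4)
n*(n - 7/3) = n^2 - 7*n/3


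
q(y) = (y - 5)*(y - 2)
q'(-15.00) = -37.00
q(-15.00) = 340.00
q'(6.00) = 5.00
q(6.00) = 4.00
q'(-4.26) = -15.52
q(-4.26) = 57.97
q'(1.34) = -4.32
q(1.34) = 2.42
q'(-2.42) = -11.84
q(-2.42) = 32.80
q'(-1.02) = -9.04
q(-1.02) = 18.18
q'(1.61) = -3.78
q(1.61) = 1.32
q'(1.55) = -3.90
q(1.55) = 1.55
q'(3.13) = -0.74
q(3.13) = -2.11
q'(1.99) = -3.02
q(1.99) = 0.03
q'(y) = 2*y - 7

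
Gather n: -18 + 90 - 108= -36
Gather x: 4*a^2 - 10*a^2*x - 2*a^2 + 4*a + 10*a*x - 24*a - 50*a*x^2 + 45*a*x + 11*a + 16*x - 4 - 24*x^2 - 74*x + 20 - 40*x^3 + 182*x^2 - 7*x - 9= 2*a^2 - 9*a - 40*x^3 + x^2*(158 - 50*a) + x*(-10*a^2 + 55*a - 65) + 7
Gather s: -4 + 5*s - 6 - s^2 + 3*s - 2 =-s^2 + 8*s - 12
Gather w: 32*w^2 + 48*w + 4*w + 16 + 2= 32*w^2 + 52*w + 18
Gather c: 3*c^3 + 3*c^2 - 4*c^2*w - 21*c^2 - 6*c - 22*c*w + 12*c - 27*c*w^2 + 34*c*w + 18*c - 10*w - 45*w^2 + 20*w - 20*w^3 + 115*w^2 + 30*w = 3*c^3 + c^2*(-4*w - 18) + c*(-27*w^2 + 12*w + 24) - 20*w^3 + 70*w^2 + 40*w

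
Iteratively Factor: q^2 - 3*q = (q)*(q - 3)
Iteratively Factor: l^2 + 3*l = (l)*(l + 3)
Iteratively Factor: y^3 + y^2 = (y)*(y^2 + y) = y^2*(y + 1)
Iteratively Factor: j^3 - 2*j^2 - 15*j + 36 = (j + 4)*(j^2 - 6*j + 9) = (j - 3)*(j + 4)*(j - 3)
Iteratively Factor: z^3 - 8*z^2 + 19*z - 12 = (z - 1)*(z^2 - 7*z + 12) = (z - 4)*(z - 1)*(z - 3)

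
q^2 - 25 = (q - 5)*(q + 5)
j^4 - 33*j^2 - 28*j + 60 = (j - 6)*(j - 1)*(j + 2)*(j + 5)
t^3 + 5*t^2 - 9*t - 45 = (t - 3)*(t + 3)*(t + 5)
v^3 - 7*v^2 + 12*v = v*(v - 4)*(v - 3)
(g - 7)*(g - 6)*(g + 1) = g^3 - 12*g^2 + 29*g + 42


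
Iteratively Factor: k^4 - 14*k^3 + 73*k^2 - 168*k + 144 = (k - 3)*(k^3 - 11*k^2 + 40*k - 48) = (k - 3)^2*(k^2 - 8*k + 16) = (k - 4)*(k - 3)^2*(k - 4)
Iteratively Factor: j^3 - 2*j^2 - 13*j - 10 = (j + 1)*(j^2 - 3*j - 10) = (j + 1)*(j + 2)*(j - 5)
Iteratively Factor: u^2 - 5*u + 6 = (u - 3)*(u - 2)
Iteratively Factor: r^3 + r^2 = (r + 1)*(r^2) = r*(r + 1)*(r)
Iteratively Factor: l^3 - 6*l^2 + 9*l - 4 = (l - 1)*(l^2 - 5*l + 4) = (l - 4)*(l - 1)*(l - 1)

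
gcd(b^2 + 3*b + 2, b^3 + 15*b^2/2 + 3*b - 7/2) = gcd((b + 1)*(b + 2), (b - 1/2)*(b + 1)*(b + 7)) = b + 1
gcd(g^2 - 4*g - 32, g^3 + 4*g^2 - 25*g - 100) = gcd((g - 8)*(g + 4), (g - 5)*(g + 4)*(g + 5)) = g + 4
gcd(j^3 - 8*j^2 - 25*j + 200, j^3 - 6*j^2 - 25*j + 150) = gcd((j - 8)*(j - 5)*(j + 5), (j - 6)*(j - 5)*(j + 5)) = j^2 - 25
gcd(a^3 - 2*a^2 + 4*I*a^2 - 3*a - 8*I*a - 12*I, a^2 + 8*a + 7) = a + 1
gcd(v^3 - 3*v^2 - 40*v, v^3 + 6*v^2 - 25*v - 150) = v + 5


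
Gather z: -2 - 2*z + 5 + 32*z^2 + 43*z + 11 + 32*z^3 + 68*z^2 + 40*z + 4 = 32*z^3 + 100*z^2 + 81*z + 18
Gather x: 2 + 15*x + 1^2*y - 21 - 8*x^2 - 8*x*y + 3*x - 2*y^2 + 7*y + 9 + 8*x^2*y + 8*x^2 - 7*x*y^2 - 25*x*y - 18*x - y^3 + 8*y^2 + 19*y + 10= 8*x^2*y + x*(-7*y^2 - 33*y) - y^3 + 6*y^2 + 27*y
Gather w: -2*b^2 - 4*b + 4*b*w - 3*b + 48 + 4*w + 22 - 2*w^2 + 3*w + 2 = -2*b^2 - 7*b - 2*w^2 + w*(4*b + 7) + 72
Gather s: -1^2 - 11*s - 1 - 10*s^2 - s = -10*s^2 - 12*s - 2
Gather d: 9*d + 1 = 9*d + 1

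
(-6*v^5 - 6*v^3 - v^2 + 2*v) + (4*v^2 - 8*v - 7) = -6*v^5 - 6*v^3 + 3*v^2 - 6*v - 7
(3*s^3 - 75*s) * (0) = 0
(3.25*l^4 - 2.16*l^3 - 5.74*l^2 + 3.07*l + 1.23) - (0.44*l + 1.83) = 3.25*l^4 - 2.16*l^3 - 5.74*l^2 + 2.63*l - 0.6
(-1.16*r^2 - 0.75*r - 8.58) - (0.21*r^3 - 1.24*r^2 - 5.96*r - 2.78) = -0.21*r^3 + 0.0800000000000001*r^2 + 5.21*r - 5.8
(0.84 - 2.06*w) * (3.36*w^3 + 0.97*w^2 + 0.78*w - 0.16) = -6.9216*w^4 + 0.8242*w^3 - 0.792*w^2 + 0.9848*w - 0.1344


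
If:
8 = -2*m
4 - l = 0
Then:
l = 4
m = -4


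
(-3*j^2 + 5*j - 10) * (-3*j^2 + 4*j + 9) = 9*j^4 - 27*j^3 + 23*j^2 + 5*j - 90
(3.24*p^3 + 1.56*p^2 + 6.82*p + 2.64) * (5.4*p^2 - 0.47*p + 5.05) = 17.496*p^5 + 6.9012*p^4 + 52.4568*p^3 + 18.9286*p^2 + 33.2002*p + 13.332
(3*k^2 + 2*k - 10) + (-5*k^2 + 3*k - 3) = -2*k^2 + 5*k - 13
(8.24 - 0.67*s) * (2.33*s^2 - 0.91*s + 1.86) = -1.5611*s^3 + 19.8089*s^2 - 8.7446*s + 15.3264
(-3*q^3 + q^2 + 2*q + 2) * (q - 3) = -3*q^4 + 10*q^3 - q^2 - 4*q - 6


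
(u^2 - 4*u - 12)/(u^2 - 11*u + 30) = (u + 2)/(u - 5)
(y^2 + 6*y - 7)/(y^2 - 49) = (y - 1)/(y - 7)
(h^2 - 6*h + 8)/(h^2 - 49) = (h^2 - 6*h + 8)/(h^2 - 49)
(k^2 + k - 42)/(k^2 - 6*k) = (k + 7)/k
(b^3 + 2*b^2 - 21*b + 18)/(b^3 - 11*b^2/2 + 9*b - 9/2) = 2*(b + 6)/(2*b - 3)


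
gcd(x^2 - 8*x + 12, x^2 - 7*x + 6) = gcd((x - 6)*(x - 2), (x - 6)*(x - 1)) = x - 6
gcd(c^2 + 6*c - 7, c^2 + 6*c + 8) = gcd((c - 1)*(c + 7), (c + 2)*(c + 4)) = 1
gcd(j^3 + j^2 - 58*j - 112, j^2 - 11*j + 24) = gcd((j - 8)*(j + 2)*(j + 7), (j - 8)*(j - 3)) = j - 8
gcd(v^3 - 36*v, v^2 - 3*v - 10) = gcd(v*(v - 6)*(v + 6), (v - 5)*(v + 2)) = 1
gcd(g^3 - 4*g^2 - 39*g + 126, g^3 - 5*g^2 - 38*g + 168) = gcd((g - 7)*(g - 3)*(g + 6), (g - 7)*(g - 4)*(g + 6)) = g^2 - g - 42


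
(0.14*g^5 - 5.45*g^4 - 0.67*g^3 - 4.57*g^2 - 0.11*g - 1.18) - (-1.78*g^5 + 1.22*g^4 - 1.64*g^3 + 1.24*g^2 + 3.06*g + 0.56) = 1.92*g^5 - 6.67*g^4 + 0.97*g^3 - 5.81*g^2 - 3.17*g - 1.74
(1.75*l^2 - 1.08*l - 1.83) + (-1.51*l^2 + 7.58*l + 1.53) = 0.24*l^2 + 6.5*l - 0.3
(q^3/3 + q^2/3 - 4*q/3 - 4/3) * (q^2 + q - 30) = q^5/3 + 2*q^4/3 - 11*q^3 - 38*q^2/3 + 116*q/3 + 40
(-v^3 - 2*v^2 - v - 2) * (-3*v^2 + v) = 3*v^5 + 5*v^4 + v^3 + 5*v^2 - 2*v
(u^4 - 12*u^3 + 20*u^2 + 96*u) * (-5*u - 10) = -5*u^5 + 50*u^4 + 20*u^3 - 680*u^2 - 960*u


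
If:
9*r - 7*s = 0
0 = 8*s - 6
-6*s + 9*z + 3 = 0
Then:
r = 7/12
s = 3/4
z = 1/6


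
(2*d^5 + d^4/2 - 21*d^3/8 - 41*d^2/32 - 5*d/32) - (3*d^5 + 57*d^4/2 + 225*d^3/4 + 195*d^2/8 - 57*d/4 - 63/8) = -d^5 - 28*d^4 - 471*d^3/8 - 821*d^2/32 + 451*d/32 + 63/8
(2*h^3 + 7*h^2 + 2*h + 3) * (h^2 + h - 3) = 2*h^5 + 9*h^4 + 3*h^3 - 16*h^2 - 3*h - 9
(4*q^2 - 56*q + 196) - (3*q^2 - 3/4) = q^2 - 56*q + 787/4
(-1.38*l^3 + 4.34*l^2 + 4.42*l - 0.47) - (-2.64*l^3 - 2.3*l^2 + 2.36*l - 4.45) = 1.26*l^3 + 6.64*l^2 + 2.06*l + 3.98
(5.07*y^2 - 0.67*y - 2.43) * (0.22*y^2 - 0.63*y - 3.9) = 1.1154*y^4 - 3.3415*y^3 - 19.8855*y^2 + 4.1439*y + 9.477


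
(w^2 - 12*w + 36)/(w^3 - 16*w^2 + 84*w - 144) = 1/(w - 4)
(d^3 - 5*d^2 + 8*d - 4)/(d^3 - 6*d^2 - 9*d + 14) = (d^2 - 4*d + 4)/(d^2 - 5*d - 14)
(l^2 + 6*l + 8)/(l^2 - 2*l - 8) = (l + 4)/(l - 4)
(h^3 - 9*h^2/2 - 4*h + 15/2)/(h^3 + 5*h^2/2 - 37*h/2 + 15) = (2*h^2 - 7*h - 15)/(2*h^2 + 7*h - 30)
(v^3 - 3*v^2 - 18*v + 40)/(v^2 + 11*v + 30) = (v^3 - 3*v^2 - 18*v + 40)/(v^2 + 11*v + 30)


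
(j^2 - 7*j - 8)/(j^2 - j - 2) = (j - 8)/(j - 2)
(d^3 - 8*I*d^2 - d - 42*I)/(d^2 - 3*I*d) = d - 5*I + 14/d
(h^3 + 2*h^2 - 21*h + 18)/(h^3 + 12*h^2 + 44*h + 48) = (h^2 - 4*h + 3)/(h^2 + 6*h + 8)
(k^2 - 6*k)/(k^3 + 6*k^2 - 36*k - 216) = k/(k^2 + 12*k + 36)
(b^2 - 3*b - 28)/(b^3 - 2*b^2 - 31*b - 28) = 1/(b + 1)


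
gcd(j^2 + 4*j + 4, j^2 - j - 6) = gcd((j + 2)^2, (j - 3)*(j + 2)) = j + 2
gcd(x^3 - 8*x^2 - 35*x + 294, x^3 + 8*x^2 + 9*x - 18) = x + 6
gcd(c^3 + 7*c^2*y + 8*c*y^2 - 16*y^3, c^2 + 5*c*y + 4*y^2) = c + 4*y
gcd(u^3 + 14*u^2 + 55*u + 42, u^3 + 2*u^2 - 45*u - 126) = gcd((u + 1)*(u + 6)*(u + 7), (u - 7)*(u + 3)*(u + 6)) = u + 6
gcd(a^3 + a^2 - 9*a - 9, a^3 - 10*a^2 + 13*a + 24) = a^2 - 2*a - 3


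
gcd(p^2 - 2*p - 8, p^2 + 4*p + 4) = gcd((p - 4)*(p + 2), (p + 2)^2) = p + 2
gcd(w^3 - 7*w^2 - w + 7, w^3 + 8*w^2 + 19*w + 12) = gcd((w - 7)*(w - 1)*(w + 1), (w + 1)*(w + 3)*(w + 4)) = w + 1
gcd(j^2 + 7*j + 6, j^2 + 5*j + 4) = j + 1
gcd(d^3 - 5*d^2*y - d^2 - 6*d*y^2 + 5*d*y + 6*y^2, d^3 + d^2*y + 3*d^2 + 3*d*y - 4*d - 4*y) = d^2 + d*y - d - y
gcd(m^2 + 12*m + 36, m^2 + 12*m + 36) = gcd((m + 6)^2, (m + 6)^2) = m^2 + 12*m + 36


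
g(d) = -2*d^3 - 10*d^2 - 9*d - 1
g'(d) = -6*d^2 - 20*d - 9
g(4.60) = -448.67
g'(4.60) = -227.96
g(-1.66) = -4.47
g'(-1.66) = 7.67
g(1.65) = -52.06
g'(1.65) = -58.34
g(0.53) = -8.88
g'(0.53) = -21.29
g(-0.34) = 0.98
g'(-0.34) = -2.89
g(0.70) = -12.89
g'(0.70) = -25.94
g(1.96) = -72.12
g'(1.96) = -71.25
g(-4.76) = 30.96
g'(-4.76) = -49.75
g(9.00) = -2350.00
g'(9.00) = -675.00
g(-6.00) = 125.00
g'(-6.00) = -105.00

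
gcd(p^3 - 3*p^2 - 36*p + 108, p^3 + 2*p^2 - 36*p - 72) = p^2 - 36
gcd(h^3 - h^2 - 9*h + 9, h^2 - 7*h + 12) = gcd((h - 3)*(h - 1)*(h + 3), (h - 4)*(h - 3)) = h - 3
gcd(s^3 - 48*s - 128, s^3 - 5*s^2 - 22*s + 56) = s + 4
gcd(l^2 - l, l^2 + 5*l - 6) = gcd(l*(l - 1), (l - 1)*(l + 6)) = l - 1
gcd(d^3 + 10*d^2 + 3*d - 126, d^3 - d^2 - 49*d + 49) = d + 7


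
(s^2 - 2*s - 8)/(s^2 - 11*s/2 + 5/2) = 2*(s^2 - 2*s - 8)/(2*s^2 - 11*s + 5)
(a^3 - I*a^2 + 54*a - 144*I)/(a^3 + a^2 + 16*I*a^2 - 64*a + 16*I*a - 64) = (a^2 - 9*I*a - 18)/(a^2 + a*(1 + 8*I) + 8*I)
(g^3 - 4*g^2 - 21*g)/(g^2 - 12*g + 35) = g*(g + 3)/(g - 5)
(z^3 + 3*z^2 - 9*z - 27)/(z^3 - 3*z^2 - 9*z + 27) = (z + 3)/(z - 3)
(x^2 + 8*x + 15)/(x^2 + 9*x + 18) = (x + 5)/(x + 6)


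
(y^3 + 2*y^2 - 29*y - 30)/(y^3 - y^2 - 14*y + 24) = (y^3 + 2*y^2 - 29*y - 30)/(y^3 - y^2 - 14*y + 24)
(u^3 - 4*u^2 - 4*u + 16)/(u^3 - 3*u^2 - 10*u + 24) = (u + 2)/(u + 3)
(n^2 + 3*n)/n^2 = (n + 3)/n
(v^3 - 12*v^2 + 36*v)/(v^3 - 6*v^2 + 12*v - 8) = v*(v^2 - 12*v + 36)/(v^3 - 6*v^2 + 12*v - 8)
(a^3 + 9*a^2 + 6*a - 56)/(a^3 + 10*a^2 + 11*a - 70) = (a + 4)/(a + 5)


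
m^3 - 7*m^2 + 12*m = m*(m - 4)*(m - 3)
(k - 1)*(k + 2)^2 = k^3 + 3*k^2 - 4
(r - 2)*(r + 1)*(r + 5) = r^3 + 4*r^2 - 7*r - 10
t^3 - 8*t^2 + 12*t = t*(t - 6)*(t - 2)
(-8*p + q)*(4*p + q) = -32*p^2 - 4*p*q + q^2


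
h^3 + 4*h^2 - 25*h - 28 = (h - 4)*(h + 1)*(h + 7)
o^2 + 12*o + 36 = (o + 6)^2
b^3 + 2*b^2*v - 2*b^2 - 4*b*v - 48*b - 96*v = (b - 8)*(b + 6)*(b + 2*v)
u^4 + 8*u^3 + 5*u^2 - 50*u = u*(u - 2)*(u + 5)^2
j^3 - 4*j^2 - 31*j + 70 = (j - 7)*(j - 2)*(j + 5)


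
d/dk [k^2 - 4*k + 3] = 2*k - 4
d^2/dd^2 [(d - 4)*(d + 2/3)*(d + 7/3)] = 6*d - 2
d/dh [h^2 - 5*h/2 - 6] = 2*h - 5/2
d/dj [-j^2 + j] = 1 - 2*j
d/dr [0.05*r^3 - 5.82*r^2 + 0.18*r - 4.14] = 0.15*r^2 - 11.64*r + 0.18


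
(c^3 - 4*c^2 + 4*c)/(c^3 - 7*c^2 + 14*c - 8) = c*(c - 2)/(c^2 - 5*c + 4)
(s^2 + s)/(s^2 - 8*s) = (s + 1)/(s - 8)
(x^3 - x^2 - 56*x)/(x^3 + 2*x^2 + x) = (x^2 - x - 56)/(x^2 + 2*x + 1)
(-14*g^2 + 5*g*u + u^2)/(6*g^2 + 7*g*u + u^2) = (-14*g^2 + 5*g*u + u^2)/(6*g^2 + 7*g*u + u^2)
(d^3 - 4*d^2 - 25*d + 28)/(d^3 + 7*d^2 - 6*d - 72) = (d^2 - 8*d + 7)/(d^2 + 3*d - 18)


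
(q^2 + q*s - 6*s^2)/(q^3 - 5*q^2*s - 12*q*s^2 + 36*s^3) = 1/(q - 6*s)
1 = 1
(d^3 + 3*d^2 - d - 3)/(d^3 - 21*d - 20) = (d^2 + 2*d - 3)/(d^2 - d - 20)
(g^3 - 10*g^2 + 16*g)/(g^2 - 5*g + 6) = g*(g - 8)/(g - 3)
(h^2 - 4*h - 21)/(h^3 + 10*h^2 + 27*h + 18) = (h - 7)/(h^2 + 7*h + 6)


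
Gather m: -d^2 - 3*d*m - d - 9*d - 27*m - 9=-d^2 - 10*d + m*(-3*d - 27) - 9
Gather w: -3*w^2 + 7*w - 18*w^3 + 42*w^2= -18*w^3 + 39*w^2 + 7*w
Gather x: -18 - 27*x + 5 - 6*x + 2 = -33*x - 11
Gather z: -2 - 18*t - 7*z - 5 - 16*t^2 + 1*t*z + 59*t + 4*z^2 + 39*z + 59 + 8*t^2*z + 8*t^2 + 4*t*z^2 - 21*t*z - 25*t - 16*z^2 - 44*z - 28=-8*t^2 + 16*t + z^2*(4*t - 12) + z*(8*t^2 - 20*t - 12) + 24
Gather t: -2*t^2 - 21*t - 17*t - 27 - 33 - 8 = -2*t^2 - 38*t - 68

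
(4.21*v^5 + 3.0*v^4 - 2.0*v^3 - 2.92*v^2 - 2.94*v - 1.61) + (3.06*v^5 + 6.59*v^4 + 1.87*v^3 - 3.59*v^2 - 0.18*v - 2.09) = 7.27*v^5 + 9.59*v^4 - 0.13*v^3 - 6.51*v^2 - 3.12*v - 3.7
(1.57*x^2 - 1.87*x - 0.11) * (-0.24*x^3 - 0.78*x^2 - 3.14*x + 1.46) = -0.3768*x^5 - 0.7758*x^4 - 3.4448*x^3 + 8.2498*x^2 - 2.3848*x - 0.1606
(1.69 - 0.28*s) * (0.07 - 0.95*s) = 0.266*s^2 - 1.6251*s + 0.1183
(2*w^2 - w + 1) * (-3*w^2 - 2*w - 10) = -6*w^4 - w^3 - 21*w^2 + 8*w - 10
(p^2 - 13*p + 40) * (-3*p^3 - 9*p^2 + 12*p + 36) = -3*p^5 + 30*p^4 + 9*p^3 - 480*p^2 + 12*p + 1440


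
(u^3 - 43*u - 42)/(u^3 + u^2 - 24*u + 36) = (u^2 - 6*u - 7)/(u^2 - 5*u + 6)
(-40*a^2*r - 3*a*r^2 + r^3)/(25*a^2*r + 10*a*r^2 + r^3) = (-8*a + r)/(5*a + r)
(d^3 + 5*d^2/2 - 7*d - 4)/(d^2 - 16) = (d^2 - 3*d/2 - 1)/(d - 4)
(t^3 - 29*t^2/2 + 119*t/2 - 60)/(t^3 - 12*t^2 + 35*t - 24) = (2*t^2 - 13*t + 15)/(2*(t^2 - 4*t + 3))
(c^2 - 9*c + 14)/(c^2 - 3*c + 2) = (c - 7)/(c - 1)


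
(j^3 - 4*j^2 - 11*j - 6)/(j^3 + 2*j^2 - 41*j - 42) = (j + 1)/(j + 7)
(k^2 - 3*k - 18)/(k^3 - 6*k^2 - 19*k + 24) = (k - 6)/(k^2 - 9*k + 8)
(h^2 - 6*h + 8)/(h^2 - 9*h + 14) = (h - 4)/(h - 7)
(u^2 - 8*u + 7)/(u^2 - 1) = (u - 7)/(u + 1)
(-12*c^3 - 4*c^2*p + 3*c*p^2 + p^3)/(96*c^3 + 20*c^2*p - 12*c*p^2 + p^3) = (-6*c^2 + c*p + p^2)/(48*c^2 - 14*c*p + p^2)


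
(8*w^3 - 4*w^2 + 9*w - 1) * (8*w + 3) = 64*w^4 - 8*w^3 + 60*w^2 + 19*w - 3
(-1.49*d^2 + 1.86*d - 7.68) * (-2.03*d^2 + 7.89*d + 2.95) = 3.0247*d^4 - 15.5319*d^3 + 25.8703*d^2 - 55.1082*d - 22.656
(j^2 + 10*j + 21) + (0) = j^2 + 10*j + 21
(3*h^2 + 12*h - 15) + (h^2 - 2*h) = 4*h^2 + 10*h - 15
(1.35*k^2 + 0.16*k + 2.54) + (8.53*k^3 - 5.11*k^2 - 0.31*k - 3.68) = 8.53*k^3 - 3.76*k^2 - 0.15*k - 1.14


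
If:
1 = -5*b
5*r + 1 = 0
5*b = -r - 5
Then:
No Solution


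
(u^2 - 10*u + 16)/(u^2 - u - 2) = (u - 8)/(u + 1)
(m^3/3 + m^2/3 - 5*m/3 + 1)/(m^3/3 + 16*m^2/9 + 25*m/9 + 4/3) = 3*(m^2 - 2*m + 1)/(3*m^2 + 7*m + 4)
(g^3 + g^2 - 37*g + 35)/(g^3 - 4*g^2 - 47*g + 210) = (g - 1)/(g - 6)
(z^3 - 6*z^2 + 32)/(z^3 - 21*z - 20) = (-z^3 + 6*z^2 - 32)/(-z^3 + 21*z + 20)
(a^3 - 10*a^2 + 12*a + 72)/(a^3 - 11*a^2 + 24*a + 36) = (a + 2)/(a + 1)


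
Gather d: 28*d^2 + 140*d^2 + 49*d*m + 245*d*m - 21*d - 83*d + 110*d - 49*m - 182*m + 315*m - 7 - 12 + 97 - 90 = 168*d^2 + d*(294*m + 6) + 84*m - 12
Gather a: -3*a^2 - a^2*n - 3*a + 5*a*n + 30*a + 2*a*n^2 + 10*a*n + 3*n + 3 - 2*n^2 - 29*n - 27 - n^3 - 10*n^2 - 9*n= a^2*(-n - 3) + a*(2*n^2 + 15*n + 27) - n^3 - 12*n^2 - 35*n - 24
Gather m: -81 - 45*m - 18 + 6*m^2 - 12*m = 6*m^2 - 57*m - 99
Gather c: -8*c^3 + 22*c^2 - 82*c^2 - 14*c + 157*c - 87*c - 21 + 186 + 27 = -8*c^3 - 60*c^2 + 56*c + 192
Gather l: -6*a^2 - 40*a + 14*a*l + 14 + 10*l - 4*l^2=-6*a^2 - 40*a - 4*l^2 + l*(14*a + 10) + 14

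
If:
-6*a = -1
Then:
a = 1/6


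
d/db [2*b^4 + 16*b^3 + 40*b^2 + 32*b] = 8*b^3 + 48*b^2 + 80*b + 32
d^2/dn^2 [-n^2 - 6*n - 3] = -2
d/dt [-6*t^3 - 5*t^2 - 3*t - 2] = -18*t^2 - 10*t - 3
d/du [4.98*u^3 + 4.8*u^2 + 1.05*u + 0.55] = 14.94*u^2 + 9.6*u + 1.05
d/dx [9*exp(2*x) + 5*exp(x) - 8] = (18*exp(x) + 5)*exp(x)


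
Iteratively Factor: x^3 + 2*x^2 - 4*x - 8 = (x - 2)*(x^2 + 4*x + 4) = (x - 2)*(x + 2)*(x + 2)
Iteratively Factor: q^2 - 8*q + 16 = (q - 4)*(q - 4)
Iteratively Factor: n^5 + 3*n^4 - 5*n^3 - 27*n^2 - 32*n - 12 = (n + 1)*(n^4 + 2*n^3 - 7*n^2 - 20*n - 12) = (n + 1)*(n + 2)*(n^3 - 7*n - 6) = (n + 1)^2*(n + 2)*(n^2 - n - 6) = (n + 1)^2*(n + 2)^2*(n - 3)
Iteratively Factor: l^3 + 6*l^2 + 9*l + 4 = (l + 4)*(l^2 + 2*l + 1) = (l + 1)*(l + 4)*(l + 1)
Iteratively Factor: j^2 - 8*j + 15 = (j - 5)*(j - 3)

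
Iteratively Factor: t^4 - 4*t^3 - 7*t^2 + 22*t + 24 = (t - 3)*(t^3 - t^2 - 10*t - 8) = (t - 3)*(t + 1)*(t^2 - 2*t - 8) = (t - 3)*(t + 1)*(t + 2)*(t - 4)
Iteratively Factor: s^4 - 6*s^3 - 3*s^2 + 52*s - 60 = (s - 5)*(s^3 - s^2 - 8*s + 12) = (s - 5)*(s - 2)*(s^2 + s - 6) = (s - 5)*(s - 2)*(s + 3)*(s - 2)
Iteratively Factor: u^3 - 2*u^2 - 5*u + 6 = (u - 1)*(u^2 - u - 6) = (u - 1)*(u + 2)*(u - 3)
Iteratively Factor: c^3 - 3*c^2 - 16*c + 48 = (c - 4)*(c^2 + c - 12) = (c - 4)*(c + 4)*(c - 3)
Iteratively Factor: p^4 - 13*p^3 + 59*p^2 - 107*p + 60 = (p - 1)*(p^3 - 12*p^2 + 47*p - 60) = (p - 5)*(p - 1)*(p^2 - 7*p + 12) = (p - 5)*(p - 3)*(p - 1)*(p - 4)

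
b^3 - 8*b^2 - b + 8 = (b - 8)*(b - 1)*(b + 1)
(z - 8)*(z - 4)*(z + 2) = z^3 - 10*z^2 + 8*z + 64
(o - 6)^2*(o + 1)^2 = o^4 - 10*o^3 + 13*o^2 + 60*o + 36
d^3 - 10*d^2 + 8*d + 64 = (d - 8)*(d - 4)*(d + 2)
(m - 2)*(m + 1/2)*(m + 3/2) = m^3 - 13*m/4 - 3/2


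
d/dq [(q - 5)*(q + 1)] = 2*q - 4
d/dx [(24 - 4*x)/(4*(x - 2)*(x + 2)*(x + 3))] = (2*x^3 - 15*x^2 - 36*x + 36)/(x^6 + 6*x^5 + x^4 - 48*x^3 - 56*x^2 + 96*x + 144)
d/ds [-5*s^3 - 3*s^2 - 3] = 3*s*(-5*s - 2)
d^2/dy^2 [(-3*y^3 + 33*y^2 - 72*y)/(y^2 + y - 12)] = -288/(y^3 + 12*y^2 + 48*y + 64)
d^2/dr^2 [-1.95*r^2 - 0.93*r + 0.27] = -3.90000000000000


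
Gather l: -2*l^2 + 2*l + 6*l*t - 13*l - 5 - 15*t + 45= -2*l^2 + l*(6*t - 11) - 15*t + 40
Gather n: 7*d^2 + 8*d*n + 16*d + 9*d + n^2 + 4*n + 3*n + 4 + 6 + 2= 7*d^2 + 25*d + n^2 + n*(8*d + 7) + 12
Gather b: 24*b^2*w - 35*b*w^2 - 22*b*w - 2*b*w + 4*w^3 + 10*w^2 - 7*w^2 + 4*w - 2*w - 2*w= 24*b^2*w + b*(-35*w^2 - 24*w) + 4*w^3 + 3*w^2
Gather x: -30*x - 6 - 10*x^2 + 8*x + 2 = -10*x^2 - 22*x - 4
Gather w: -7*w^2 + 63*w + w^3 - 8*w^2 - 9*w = w^3 - 15*w^2 + 54*w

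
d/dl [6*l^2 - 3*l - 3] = 12*l - 3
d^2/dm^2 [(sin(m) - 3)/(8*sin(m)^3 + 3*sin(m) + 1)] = (-256*sin(m)^7 + 1728*sin(m)^6 + 480*sin(m)^5 - 2056*sin(m)^4 - 264*sin(m)^3 - 498*sin(m)^2 + 134*sin(m) - 60)/(8*sin(m)^3 + 3*sin(m) + 1)^3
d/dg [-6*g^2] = -12*g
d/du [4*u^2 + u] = 8*u + 1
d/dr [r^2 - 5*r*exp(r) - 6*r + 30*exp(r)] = -5*r*exp(r) + 2*r + 25*exp(r) - 6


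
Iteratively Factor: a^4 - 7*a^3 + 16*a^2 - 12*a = (a - 2)*(a^3 - 5*a^2 + 6*a) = a*(a - 2)*(a^2 - 5*a + 6) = a*(a - 3)*(a - 2)*(a - 2)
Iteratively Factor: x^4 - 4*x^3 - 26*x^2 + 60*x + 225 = (x - 5)*(x^3 + x^2 - 21*x - 45) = (x - 5)*(x + 3)*(x^2 - 2*x - 15) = (x - 5)*(x + 3)^2*(x - 5)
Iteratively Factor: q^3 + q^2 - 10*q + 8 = (q + 4)*(q^2 - 3*q + 2) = (q - 1)*(q + 4)*(q - 2)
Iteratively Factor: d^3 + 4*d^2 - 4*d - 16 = (d + 2)*(d^2 + 2*d - 8) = (d + 2)*(d + 4)*(d - 2)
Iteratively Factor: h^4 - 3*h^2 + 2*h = (h - 1)*(h^3 + h^2 - 2*h) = (h - 1)^2*(h^2 + 2*h) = (h - 1)^2*(h + 2)*(h)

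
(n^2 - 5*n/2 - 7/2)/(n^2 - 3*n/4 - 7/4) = 2*(2*n - 7)/(4*n - 7)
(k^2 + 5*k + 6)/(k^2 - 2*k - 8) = (k + 3)/(k - 4)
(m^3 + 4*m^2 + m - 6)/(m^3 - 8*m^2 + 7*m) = (m^2 + 5*m + 6)/(m*(m - 7))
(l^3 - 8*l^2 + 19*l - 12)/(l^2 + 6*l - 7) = (l^2 - 7*l + 12)/(l + 7)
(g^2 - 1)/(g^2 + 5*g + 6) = (g^2 - 1)/(g^2 + 5*g + 6)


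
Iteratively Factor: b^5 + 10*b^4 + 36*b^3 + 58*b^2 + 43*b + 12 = (b + 3)*(b^4 + 7*b^3 + 15*b^2 + 13*b + 4) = (b + 1)*(b + 3)*(b^3 + 6*b^2 + 9*b + 4) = (b + 1)*(b + 3)*(b + 4)*(b^2 + 2*b + 1) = (b + 1)^2*(b + 3)*(b + 4)*(b + 1)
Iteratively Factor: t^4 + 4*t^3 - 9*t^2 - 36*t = (t - 3)*(t^3 + 7*t^2 + 12*t) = (t - 3)*(t + 3)*(t^2 + 4*t) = t*(t - 3)*(t + 3)*(t + 4)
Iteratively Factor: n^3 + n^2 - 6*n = (n + 3)*(n^2 - 2*n) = n*(n + 3)*(n - 2)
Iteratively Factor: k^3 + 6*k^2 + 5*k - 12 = (k + 4)*(k^2 + 2*k - 3) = (k - 1)*(k + 4)*(k + 3)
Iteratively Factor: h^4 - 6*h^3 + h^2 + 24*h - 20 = (h - 2)*(h^3 - 4*h^2 - 7*h + 10) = (h - 5)*(h - 2)*(h^2 + h - 2) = (h - 5)*(h - 2)*(h - 1)*(h + 2)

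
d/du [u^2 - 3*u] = 2*u - 3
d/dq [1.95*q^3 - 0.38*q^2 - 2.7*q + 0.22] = 5.85*q^2 - 0.76*q - 2.7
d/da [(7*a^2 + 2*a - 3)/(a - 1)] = (7*a^2 - 14*a + 1)/(a^2 - 2*a + 1)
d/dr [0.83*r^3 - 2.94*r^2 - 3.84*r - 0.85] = 2.49*r^2 - 5.88*r - 3.84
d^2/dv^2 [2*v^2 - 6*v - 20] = 4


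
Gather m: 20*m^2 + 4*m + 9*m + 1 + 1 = 20*m^2 + 13*m + 2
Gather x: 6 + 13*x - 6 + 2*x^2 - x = 2*x^2 + 12*x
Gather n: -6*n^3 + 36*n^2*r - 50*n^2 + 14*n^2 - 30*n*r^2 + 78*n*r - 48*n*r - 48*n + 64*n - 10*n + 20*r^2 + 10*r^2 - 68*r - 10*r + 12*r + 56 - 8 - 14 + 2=-6*n^3 + n^2*(36*r - 36) + n*(-30*r^2 + 30*r + 6) + 30*r^2 - 66*r + 36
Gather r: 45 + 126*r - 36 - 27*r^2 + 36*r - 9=-27*r^2 + 162*r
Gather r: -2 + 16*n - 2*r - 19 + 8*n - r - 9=24*n - 3*r - 30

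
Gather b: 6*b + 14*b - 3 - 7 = 20*b - 10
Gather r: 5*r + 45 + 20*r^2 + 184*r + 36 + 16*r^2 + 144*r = 36*r^2 + 333*r + 81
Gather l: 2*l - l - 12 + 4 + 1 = l - 7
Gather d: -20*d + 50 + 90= 140 - 20*d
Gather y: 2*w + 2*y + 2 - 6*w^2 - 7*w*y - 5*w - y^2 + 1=-6*w^2 - 3*w - y^2 + y*(2 - 7*w) + 3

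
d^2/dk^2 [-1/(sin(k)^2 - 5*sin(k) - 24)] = (4*sin(k)^4 - 15*sin(k)^3 + 115*sin(k)^2 - 90*sin(k) - 98)/((sin(k) - 8)^3*(sin(k) + 3)^3)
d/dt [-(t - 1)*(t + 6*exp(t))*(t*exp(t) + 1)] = -t^3*exp(t) - 12*t^2*exp(2*t) - 2*t^2*exp(t) - 4*t*exp(t) - 2*t + 6*exp(2*t) + 1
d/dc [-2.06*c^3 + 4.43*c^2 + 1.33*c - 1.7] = -6.18*c^2 + 8.86*c + 1.33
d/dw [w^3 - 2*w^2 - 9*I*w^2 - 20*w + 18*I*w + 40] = 3*w^2 - 4*w - 18*I*w - 20 + 18*I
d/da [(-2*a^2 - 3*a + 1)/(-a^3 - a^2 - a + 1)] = 2*(-a^4 - 3*a^3 + a^2 - a - 1)/(a^6 + 2*a^5 + 3*a^4 - a^2 - 2*a + 1)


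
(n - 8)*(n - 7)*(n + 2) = n^3 - 13*n^2 + 26*n + 112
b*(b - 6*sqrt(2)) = b^2 - 6*sqrt(2)*b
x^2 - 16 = (x - 4)*(x + 4)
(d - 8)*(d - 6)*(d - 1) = d^3 - 15*d^2 + 62*d - 48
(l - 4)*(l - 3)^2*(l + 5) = l^4 - 5*l^3 - 17*l^2 + 129*l - 180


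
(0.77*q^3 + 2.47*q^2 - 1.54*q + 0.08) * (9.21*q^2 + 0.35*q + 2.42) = 7.0917*q^5 + 23.0182*q^4 - 11.4555*q^3 + 6.1752*q^2 - 3.6988*q + 0.1936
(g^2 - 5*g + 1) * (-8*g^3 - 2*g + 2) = -8*g^5 + 40*g^4 - 10*g^3 + 12*g^2 - 12*g + 2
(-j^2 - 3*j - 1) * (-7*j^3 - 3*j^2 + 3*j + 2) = 7*j^5 + 24*j^4 + 13*j^3 - 8*j^2 - 9*j - 2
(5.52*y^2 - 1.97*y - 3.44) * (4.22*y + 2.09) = 23.2944*y^3 + 3.2234*y^2 - 18.6341*y - 7.1896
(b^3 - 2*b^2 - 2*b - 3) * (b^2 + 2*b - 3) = b^5 - 9*b^3 - b^2 + 9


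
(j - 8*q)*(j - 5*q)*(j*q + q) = j^3*q - 13*j^2*q^2 + j^2*q + 40*j*q^3 - 13*j*q^2 + 40*q^3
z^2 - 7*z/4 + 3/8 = (z - 3/2)*(z - 1/4)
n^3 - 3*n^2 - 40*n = n*(n - 8)*(n + 5)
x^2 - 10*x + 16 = (x - 8)*(x - 2)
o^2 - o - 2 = (o - 2)*(o + 1)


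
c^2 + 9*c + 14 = (c + 2)*(c + 7)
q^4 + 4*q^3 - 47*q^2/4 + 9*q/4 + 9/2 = (q - 3/2)*(q - 1)*(q + 1/2)*(q + 6)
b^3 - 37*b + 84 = (b - 4)*(b - 3)*(b + 7)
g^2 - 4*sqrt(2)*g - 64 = (g - 8*sqrt(2))*(g + 4*sqrt(2))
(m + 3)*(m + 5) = m^2 + 8*m + 15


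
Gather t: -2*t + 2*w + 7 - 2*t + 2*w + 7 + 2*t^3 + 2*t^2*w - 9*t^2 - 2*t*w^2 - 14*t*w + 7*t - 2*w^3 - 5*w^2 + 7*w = 2*t^3 + t^2*(2*w - 9) + t*(-2*w^2 - 14*w + 3) - 2*w^3 - 5*w^2 + 11*w + 14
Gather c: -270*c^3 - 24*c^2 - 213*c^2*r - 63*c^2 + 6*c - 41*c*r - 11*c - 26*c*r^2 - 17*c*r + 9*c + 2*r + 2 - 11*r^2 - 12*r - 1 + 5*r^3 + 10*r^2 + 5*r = -270*c^3 + c^2*(-213*r - 87) + c*(-26*r^2 - 58*r + 4) + 5*r^3 - r^2 - 5*r + 1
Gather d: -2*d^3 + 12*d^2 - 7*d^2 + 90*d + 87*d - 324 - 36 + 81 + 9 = -2*d^3 + 5*d^2 + 177*d - 270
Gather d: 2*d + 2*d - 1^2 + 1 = 4*d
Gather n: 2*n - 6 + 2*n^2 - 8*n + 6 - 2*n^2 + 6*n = 0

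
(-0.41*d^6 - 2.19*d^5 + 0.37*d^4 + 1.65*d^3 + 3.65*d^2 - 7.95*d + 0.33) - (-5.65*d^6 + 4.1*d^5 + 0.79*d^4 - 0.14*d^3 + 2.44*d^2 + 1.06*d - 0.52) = 5.24*d^6 - 6.29*d^5 - 0.42*d^4 + 1.79*d^3 + 1.21*d^2 - 9.01*d + 0.85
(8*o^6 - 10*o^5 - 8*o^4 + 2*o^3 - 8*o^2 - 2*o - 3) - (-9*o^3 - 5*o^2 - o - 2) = 8*o^6 - 10*o^5 - 8*o^4 + 11*o^3 - 3*o^2 - o - 1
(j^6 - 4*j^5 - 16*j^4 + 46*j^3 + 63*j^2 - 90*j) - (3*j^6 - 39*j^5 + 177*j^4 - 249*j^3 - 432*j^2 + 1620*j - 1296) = -2*j^6 + 35*j^5 - 193*j^4 + 295*j^3 + 495*j^2 - 1710*j + 1296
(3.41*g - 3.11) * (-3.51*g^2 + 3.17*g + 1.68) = -11.9691*g^3 + 21.7258*g^2 - 4.1299*g - 5.2248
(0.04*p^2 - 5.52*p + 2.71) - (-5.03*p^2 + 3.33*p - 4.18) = 5.07*p^2 - 8.85*p + 6.89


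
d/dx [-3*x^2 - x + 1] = -6*x - 1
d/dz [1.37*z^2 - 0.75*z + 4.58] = 2.74*z - 0.75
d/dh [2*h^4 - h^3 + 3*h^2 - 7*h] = 8*h^3 - 3*h^2 + 6*h - 7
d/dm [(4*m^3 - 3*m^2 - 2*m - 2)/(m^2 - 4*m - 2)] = 2*(2*m^4 - 16*m^3 - 5*m^2 + 8*m - 2)/(m^4 - 8*m^3 + 12*m^2 + 16*m + 4)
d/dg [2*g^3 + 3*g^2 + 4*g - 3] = 6*g^2 + 6*g + 4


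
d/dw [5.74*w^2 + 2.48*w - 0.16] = 11.48*w + 2.48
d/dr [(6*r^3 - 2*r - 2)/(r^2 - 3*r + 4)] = 2*(3*r^4 - 18*r^3 + 37*r^2 + 2*r - 7)/(r^4 - 6*r^3 + 17*r^2 - 24*r + 16)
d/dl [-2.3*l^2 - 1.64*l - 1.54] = -4.6*l - 1.64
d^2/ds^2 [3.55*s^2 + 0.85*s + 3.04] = 7.10000000000000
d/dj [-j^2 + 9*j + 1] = 9 - 2*j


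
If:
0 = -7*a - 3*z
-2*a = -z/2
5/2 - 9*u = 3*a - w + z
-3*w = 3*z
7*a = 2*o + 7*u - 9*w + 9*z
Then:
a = 0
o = -35/36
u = 5/18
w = 0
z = 0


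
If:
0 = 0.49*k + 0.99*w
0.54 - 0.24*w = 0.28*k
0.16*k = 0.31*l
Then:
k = 3.35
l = 1.73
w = -1.66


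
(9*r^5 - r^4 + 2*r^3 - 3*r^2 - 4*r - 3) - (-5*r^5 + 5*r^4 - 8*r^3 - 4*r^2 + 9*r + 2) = 14*r^5 - 6*r^4 + 10*r^3 + r^2 - 13*r - 5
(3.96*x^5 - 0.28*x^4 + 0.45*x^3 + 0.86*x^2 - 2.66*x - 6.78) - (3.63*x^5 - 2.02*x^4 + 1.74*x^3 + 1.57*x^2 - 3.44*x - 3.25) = 0.33*x^5 + 1.74*x^4 - 1.29*x^3 - 0.71*x^2 + 0.78*x - 3.53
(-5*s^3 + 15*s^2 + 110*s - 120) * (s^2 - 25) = -5*s^5 + 15*s^4 + 235*s^3 - 495*s^2 - 2750*s + 3000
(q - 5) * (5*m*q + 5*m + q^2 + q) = 5*m*q^2 - 20*m*q - 25*m + q^3 - 4*q^2 - 5*q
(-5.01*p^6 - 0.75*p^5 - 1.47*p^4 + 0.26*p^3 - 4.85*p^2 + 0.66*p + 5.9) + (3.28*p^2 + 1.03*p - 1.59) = -5.01*p^6 - 0.75*p^5 - 1.47*p^4 + 0.26*p^3 - 1.57*p^2 + 1.69*p + 4.31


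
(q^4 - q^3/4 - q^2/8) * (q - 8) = q^5 - 33*q^4/4 + 15*q^3/8 + q^2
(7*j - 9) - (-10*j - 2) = 17*j - 7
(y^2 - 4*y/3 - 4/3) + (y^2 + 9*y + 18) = 2*y^2 + 23*y/3 + 50/3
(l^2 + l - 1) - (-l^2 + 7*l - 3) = 2*l^2 - 6*l + 2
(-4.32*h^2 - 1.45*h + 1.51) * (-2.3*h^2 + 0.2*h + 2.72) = 9.936*h^4 + 2.471*h^3 - 15.5134*h^2 - 3.642*h + 4.1072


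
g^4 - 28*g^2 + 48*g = g*(g - 4)*(g - 2)*(g + 6)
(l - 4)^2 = l^2 - 8*l + 16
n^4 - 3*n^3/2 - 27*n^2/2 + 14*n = n*(n - 4)*(n - 1)*(n + 7/2)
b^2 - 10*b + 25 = (b - 5)^2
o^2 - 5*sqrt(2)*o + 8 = (o - 4*sqrt(2))*(o - sqrt(2))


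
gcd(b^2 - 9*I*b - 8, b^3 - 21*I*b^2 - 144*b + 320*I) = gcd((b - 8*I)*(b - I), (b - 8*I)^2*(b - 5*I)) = b - 8*I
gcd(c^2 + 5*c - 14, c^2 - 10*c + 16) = c - 2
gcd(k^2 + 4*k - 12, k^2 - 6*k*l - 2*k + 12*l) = k - 2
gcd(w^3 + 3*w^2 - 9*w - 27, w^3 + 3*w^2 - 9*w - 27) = w^3 + 3*w^2 - 9*w - 27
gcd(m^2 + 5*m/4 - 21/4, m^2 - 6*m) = 1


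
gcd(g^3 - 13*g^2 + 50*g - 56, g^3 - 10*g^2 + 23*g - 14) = g^2 - 9*g + 14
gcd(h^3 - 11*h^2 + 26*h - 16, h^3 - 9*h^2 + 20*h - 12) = h^2 - 3*h + 2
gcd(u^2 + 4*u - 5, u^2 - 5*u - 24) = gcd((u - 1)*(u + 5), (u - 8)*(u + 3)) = 1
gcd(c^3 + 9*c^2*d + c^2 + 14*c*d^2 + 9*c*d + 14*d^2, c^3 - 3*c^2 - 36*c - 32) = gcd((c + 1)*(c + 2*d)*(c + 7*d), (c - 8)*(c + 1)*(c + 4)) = c + 1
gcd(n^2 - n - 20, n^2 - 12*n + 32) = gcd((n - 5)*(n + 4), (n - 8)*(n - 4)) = 1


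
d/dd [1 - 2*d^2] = -4*d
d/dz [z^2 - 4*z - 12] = 2*z - 4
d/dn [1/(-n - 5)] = (n + 5)^(-2)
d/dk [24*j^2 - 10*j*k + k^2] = -10*j + 2*k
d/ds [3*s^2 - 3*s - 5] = 6*s - 3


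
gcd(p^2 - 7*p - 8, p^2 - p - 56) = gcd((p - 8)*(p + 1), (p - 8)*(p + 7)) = p - 8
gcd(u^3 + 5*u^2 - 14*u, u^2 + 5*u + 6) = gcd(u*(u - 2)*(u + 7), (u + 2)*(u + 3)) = 1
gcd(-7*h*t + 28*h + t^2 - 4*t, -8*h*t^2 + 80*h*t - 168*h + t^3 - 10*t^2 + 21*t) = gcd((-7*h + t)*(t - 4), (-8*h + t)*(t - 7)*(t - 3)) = 1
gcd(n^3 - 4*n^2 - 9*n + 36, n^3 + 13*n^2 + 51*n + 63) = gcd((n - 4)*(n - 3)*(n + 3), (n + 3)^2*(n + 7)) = n + 3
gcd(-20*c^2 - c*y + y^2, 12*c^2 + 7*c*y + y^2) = 4*c + y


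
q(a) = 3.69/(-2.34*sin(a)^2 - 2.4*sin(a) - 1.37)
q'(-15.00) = 2.83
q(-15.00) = -4.62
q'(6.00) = 4.97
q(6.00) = -4.18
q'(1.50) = 0.05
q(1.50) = -0.61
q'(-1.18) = -2.04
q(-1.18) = -3.20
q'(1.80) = -0.17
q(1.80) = -0.62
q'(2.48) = -1.11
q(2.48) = -0.99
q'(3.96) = 3.43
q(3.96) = -4.27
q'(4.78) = -0.33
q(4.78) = -2.83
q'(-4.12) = -0.52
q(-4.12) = -0.74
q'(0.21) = 3.13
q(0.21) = -1.87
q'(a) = 3.69*(4.68*sin(a)*cos(a) + 2.4*cos(a))/(-2.34*sin(a)^2 - 2.4*sin(a) - 1.37)^2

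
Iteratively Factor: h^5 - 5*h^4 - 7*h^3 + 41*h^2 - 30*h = (h)*(h^4 - 5*h^3 - 7*h^2 + 41*h - 30) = h*(h + 3)*(h^3 - 8*h^2 + 17*h - 10) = h*(h - 1)*(h + 3)*(h^2 - 7*h + 10) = h*(h - 5)*(h - 1)*(h + 3)*(h - 2)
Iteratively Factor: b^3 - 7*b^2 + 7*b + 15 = (b - 5)*(b^2 - 2*b - 3) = (b - 5)*(b - 3)*(b + 1)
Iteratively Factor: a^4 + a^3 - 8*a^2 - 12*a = (a)*(a^3 + a^2 - 8*a - 12) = a*(a - 3)*(a^2 + 4*a + 4) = a*(a - 3)*(a + 2)*(a + 2)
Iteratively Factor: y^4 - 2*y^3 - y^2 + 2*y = (y - 1)*(y^3 - y^2 - 2*y) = (y - 2)*(y - 1)*(y^2 + y) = y*(y - 2)*(y - 1)*(y + 1)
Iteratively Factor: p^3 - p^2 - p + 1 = (p - 1)*(p^2 - 1) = (p - 1)*(p + 1)*(p - 1)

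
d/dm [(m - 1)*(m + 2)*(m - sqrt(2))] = 3*m^2 - 2*sqrt(2)*m + 2*m - 2 - sqrt(2)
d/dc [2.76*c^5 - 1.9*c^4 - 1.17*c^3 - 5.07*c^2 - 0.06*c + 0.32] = 13.8*c^4 - 7.6*c^3 - 3.51*c^2 - 10.14*c - 0.06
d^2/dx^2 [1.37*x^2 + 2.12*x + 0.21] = 2.74000000000000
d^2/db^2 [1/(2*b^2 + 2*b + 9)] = 4*(-2*b^2 - 2*b + 2*(2*b + 1)^2 - 9)/(2*b^2 + 2*b + 9)^3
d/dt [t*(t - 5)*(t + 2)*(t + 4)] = 4*t^3 + 3*t^2 - 44*t - 40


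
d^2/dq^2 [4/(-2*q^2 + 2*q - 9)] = 16*(2*q^2 - 2*q - 2*(2*q - 1)^2 + 9)/(2*q^2 - 2*q + 9)^3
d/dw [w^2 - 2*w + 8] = 2*w - 2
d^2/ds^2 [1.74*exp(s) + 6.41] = 1.74*exp(s)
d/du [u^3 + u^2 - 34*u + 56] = 3*u^2 + 2*u - 34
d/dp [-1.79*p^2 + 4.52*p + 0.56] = 4.52 - 3.58*p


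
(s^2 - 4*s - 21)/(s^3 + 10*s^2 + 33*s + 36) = (s - 7)/(s^2 + 7*s + 12)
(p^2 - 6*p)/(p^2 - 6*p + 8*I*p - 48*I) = p/(p + 8*I)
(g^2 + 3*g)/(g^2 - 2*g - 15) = g/(g - 5)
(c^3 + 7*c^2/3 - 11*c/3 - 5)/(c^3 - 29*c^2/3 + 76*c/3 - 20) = (c^2 + 4*c + 3)/(c^2 - 8*c + 12)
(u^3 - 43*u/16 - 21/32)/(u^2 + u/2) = (32*u^3 - 86*u - 21)/(16*u*(2*u + 1))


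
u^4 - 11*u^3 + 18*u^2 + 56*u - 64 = (u - 8)*(u - 4)*(u - 1)*(u + 2)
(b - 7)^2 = b^2 - 14*b + 49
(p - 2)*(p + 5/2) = p^2 + p/2 - 5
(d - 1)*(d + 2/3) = d^2 - d/3 - 2/3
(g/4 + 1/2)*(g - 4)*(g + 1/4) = g^3/4 - 7*g^2/16 - 17*g/8 - 1/2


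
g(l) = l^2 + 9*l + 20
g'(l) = 2*l + 9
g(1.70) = 38.19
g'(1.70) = 12.40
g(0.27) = 22.50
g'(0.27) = 9.54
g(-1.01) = 11.93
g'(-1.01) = 6.98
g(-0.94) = 12.42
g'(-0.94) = 7.12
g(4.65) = 83.47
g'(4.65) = 18.30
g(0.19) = 21.75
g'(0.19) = 9.38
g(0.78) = 27.63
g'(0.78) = 10.56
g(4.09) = 73.54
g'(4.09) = 17.18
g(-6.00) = 2.00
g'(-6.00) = -3.00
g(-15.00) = 110.00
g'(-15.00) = -21.00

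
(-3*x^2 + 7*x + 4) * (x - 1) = -3*x^3 + 10*x^2 - 3*x - 4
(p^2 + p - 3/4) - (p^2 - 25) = p + 97/4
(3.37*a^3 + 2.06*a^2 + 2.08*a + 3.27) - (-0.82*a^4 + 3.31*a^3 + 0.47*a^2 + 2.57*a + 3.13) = 0.82*a^4 + 0.0600000000000001*a^3 + 1.59*a^2 - 0.49*a + 0.14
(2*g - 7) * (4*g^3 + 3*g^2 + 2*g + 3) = 8*g^4 - 22*g^3 - 17*g^2 - 8*g - 21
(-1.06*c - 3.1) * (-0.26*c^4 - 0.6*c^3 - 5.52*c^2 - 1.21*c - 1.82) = 0.2756*c^5 + 1.442*c^4 + 7.7112*c^3 + 18.3946*c^2 + 5.6802*c + 5.642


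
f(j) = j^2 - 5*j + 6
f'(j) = 2*j - 5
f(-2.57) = 25.45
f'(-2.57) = -10.14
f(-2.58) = 25.56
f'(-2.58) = -10.16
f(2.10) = -0.09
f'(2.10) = -0.80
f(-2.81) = 27.95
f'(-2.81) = -10.62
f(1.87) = 0.15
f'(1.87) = -1.26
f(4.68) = 4.50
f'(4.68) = 4.36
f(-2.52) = 24.95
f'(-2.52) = -10.04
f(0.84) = 2.51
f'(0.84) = -3.32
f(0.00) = 6.00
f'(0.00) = -5.00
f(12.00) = 90.00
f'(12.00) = 19.00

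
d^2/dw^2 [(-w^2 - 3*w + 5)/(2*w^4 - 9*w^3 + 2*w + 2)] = 2*(-12*w^8 - 18*w^7 + 551*w^6 - 2055*w^5 + 2460*w^4 - 20*w^3 - 714*w^2 + 270*w + 28)/(8*w^12 - 108*w^11 + 486*w^10 - 705*w^9 - 192*w^8 + 270*w^7 + 510*w^6 - 60*w^5 - 192*w^4 - 100*w^3 + 24*w^2 + 24*w + 8)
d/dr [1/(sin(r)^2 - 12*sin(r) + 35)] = 2*(6 - sin(r))*cos(r)/(sin(r)^2 - 12*sin(r) + 35)^2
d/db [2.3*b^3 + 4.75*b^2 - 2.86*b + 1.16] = 6.9*b^2 + 9.5*b - 2.86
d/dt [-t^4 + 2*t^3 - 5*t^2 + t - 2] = -4*t^3 + 6*t^2 - 10*t + 1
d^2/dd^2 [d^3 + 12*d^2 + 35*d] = 6*d + 24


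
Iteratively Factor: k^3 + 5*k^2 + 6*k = (k + 2)*(k^2 + 3*k) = k*(k + 2)*(k + 3)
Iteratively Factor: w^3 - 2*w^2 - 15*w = (w)*(w^2 - 2*w - 15) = w*(w + 3)*(w - 5)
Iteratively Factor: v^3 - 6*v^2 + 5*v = (v - 5)*(v^2 - v) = (v - 5)*(v - 1)*(v)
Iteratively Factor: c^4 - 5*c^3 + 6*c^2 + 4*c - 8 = (c + 1)*(c^3 - 6*c^2 + 12*c - 8) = (c - 2)*(c + 1)*(c^2 - 4*c + 4) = (c - 2)^2*(c + 1)*(c - 2)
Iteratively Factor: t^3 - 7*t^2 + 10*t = (t - 5)*(t^2 - 2*t) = (t - 5)*(t - 2)*(t)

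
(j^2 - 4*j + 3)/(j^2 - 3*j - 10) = (-j^2 + 4*j - 3)/(-j^2 + 3*j + 10)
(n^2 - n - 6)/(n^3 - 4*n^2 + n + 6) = (n + 2)/(n^2 - n - 2)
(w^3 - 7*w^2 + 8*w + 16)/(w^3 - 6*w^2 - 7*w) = (w^2 - 8*w + 16)/(w*(w - 7))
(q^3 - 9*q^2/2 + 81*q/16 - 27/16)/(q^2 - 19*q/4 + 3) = (4*q^2 - 15*q + 9)/(4*(q - 4))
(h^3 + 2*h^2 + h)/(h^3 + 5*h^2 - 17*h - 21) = h*(h + 1)/(h^2 + 4*h - 21)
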